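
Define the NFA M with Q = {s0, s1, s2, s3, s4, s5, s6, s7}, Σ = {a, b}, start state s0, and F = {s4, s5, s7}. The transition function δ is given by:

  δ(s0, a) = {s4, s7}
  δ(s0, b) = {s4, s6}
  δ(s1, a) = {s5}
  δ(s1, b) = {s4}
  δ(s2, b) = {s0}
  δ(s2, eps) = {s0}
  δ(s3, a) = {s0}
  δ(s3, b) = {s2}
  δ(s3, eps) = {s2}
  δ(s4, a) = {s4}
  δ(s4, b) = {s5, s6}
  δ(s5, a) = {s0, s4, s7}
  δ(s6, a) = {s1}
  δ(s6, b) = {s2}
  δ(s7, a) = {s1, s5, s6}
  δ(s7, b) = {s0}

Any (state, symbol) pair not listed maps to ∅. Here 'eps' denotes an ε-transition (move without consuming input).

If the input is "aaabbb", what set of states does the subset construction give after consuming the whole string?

Start in {s0}.
Read 'a': {s0} → {s4, s7}.
Read 'a': {s4, s7} → {s1, s4, s5, s6}.
Read 'a': {s1, s4, s5, s6} → {s0, s1, s4, s5, s7}.
Read 'b': {s0, s1, s4, s5, s7} → {s0, s4, s5, s6}.
Read 'b': {s0, s4, s5, s6} → {s0, s2, s4, s5, s6}.
Read 'b': {s0, s2, s4, s5, s6} → {s0, s2, s4, s5, s6}.

{s0, s2, s4, s5, s6}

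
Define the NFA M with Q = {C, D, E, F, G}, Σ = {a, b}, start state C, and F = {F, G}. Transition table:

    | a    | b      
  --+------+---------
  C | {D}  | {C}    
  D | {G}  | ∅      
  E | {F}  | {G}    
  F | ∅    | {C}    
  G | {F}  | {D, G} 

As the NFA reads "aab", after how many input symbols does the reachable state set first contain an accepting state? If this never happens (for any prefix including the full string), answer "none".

2

Start in {C}.
Read 'a': {C} → {D}.
Read 'a': {D} → {G}.
None of the earlier sets intersect F, but {G} does.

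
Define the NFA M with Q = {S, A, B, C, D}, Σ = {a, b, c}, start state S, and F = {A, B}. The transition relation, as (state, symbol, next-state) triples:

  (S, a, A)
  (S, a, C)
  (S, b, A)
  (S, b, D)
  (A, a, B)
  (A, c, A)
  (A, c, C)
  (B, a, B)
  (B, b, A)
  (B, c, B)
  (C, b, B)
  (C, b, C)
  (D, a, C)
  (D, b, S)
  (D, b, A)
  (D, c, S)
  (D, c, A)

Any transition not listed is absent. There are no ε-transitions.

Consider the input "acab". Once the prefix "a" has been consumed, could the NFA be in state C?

Yes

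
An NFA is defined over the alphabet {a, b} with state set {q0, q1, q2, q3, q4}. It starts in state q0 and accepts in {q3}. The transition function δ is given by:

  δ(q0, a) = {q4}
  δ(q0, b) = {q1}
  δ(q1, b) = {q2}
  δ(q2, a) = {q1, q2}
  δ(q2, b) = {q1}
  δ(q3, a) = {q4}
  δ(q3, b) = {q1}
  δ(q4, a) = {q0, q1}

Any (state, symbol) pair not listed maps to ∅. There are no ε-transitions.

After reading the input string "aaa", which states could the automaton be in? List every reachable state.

Start in {q0}.
Read 'a': q0→{q4}; now {q4}.
Read 'a': q4→{q0, q1}; now {q0, q1}.
Read 'a': q0→{q4}, q1→∅; now {q4}.

{q4}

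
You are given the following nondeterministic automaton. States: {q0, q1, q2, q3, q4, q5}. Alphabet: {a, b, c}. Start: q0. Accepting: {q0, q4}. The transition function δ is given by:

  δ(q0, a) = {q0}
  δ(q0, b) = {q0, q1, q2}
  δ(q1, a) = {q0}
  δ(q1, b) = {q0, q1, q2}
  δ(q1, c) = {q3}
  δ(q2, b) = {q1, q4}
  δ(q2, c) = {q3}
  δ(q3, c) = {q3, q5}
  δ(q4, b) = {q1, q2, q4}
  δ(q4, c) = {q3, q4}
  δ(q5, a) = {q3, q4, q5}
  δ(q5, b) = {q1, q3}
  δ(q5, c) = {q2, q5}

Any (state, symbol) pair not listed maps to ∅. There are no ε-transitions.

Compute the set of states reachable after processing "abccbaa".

Start in {q0}.
Read 'a': {q0} → {q0}.
Read 'b': {q0} → {q0, q1, q2}.
Read 'c': {q0, q1, q2} → {q3}.
Read 'c': {q3} → {q3, q5}.
Read 'b': {q3, q5} → {q1, q3}.
Read 'a': {q1, q3} → {q0}.
Read 'a': {q0} → {q0}.

{q0}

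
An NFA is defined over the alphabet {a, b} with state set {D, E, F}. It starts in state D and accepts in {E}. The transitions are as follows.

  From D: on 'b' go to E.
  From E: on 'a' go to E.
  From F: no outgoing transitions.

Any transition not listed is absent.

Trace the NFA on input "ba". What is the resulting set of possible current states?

{E}

Start in {D}.
Read 'b': {D} → {E}.
Read 'a': {E} → {E}.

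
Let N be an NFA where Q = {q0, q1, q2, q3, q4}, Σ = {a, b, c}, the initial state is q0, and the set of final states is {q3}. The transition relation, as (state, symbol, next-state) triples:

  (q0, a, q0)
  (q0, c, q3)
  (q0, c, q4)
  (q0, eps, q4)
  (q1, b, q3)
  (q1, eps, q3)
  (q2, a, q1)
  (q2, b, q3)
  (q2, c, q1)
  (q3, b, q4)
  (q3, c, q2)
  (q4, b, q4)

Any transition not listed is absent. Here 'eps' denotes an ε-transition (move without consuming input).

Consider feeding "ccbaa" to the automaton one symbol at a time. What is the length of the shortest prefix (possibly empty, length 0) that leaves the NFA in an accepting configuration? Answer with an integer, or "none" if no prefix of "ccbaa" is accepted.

Start: ε-closure({q0}) = {q0, q4}.
Read 'c': q0→{q3, q4}, q4→∅; now {q3, q4}.
None of the earlier sets intersect F, but {q3, q4} does.

1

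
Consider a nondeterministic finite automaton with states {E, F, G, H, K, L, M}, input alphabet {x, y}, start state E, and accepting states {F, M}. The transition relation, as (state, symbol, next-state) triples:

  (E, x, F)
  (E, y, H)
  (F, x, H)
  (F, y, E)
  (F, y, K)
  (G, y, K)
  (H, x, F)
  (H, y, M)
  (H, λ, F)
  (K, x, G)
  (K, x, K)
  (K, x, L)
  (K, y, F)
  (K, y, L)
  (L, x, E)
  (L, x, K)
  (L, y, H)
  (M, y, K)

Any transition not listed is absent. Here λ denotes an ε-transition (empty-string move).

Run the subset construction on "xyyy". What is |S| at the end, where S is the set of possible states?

Start in {E}.
Read 'x': E→{F}; now {F}.
Read 'y': F→{E, K}; now {E, K}.
Read 'y': E→{H}, K→{F, L}; now {F, H, L}.
Read 'y': F→{E, K}, H→{M}, L→{H}; union {E, H, K, M}; ε-closure = {E, F, H, K, M}.
That set has 5 states.

5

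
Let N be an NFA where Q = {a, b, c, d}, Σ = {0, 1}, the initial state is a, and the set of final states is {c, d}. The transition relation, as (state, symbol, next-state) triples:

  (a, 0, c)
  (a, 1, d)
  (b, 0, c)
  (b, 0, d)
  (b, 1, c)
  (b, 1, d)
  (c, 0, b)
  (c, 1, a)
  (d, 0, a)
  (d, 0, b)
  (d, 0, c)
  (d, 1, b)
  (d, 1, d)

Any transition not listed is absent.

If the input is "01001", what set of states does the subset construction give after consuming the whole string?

Start in {a}.
Read '0': {a} → {c}.
Read '1': {c} → {a}.
Read '0': {a} → {c}.
Read '0': {c} → {b}.
Read '1': {b} → {c, d}.

{c, d}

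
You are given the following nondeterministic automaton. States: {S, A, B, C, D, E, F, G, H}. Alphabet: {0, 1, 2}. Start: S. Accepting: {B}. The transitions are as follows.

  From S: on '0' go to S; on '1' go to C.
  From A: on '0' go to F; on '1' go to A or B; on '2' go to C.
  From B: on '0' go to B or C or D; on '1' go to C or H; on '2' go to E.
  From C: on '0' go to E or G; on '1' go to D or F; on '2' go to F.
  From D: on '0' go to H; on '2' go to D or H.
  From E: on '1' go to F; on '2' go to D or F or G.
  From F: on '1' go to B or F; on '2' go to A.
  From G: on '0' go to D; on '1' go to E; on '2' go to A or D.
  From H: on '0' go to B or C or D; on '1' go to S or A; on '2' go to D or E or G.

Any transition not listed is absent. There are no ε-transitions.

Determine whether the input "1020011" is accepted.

Start in {S}.
Read '1': S→{C}; now {C}.
Read '0': C→{E, G}; now {E, G}.
Read '2': E→{D, F, G}, G→{A, D}; now {A, D, F, G}.
Read '0': A→{F}, D→{H}, F→∅, G→{D}; now {D, F, H}.
Read '0': D→{H}, F→∅, H→{B, C, D}; now {B, C, D, H}.
Read '1': B→{C, H}, C→{D, F}, D→∅, H→{S, A}; now {S, A, C, D, F, H}.
Read '1': S→{C}, A→{A, B}, C→{D, F}, D→∅, F→{B, F}, H→{S, A}; now {S, A, B, C, D, F}.
The final set {S, A, B, C, D, F} contains the accepting state B.

Yes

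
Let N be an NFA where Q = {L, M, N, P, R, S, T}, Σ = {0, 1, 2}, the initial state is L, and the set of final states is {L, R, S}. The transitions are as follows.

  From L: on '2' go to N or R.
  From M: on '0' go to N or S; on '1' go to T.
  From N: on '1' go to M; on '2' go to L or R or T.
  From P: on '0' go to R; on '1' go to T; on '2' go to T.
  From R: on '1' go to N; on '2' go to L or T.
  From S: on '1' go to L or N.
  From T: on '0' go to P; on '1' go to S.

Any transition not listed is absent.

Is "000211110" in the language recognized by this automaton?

Start in {L}.
Read '0': L→∅; now ∅.
The set is empty and remains empty for the remaining 8 symbols.
The final set ∅ contains no accepting state.

No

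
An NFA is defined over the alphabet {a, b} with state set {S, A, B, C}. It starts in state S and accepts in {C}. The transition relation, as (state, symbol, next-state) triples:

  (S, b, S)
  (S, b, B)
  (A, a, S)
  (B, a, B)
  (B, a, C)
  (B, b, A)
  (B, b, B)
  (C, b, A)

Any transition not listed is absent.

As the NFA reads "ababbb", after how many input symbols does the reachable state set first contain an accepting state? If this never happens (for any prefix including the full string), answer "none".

none

Start in {S}.
Read 'a': S→∅; now ∅.
The set is empty and remains empty for the remaining 5 symbols.
No reachable set along the way intersects F.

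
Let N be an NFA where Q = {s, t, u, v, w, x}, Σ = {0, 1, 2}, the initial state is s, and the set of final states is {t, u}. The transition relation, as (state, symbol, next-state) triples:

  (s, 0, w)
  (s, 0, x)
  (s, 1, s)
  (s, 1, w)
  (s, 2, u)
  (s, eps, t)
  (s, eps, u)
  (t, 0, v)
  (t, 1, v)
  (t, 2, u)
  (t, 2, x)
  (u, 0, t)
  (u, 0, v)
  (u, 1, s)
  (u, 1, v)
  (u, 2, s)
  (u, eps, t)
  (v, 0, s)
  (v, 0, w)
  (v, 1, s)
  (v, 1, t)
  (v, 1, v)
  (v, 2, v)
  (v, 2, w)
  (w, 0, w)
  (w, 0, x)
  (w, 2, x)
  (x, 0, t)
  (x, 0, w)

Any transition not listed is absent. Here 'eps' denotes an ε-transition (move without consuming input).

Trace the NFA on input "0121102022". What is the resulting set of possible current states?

{s, t, u, v, w, x}

Start: ε-closure({s}) = {s, t, u}.
Read '0': s→{w, x}, t→{v}, u→{t, v}; now {t, v, w, x}.
Read '1': t→{v}, v→{s, t, v}, w→∅, x→∅; union {s, t, v}; ε-closure = {s, t, u, v}.
Read '2': s→{u}, t→{u, x}, u→{s}, v→{v, w}; union {s, u, v, w, x}; ε-closure = {s, t, u, v, w, x}.
Read '1': s→{s, w}, t→{v}, u→{s, v}, v→{s, t, v}, w→∅, x→∅; union {s, t, v, w}; ε-closure = {s, t, u, v, w}.
Read '1': s→{s, w}, t→{v}, u→{s, v}, v→{s, t, v}, w→∅; union {s, t, v, w}; ε-closure = {s, t, u, v, w}.
Read '0': s→{w, x}, t→{v}, u→{t, v}, v→{s, w}, w→{w, x}; union {s, t, v, w, x}; ε-closure = {s, t, u, v, w, x}.
Read '2': s→{u}, t→{u, x}, u→{s}, v→{v, w}, w→{x}, x→∅; union {s, u, v, w, x}; ε-closure = {s, t, u, v, w, x}.
Read '0': s→{w, x}, t→{v}, u→{t, v}, v→{s, w}, w→{w, x}, x→{t, w}; union {s, t, v, w, x}; ε-closure = {s, t, u, v, w, x}.
Read '2': s→{u}, t→{u, x}, u→{s}, v→{v, w}, w→{x}, x→∅; union {s, u, v, w, x}; ε-closure = {s, t, u, v, w, x}.
Read '2': s→{u}, t→{u, x}, u→{s}, v→{v, w}, w→{x}, x→∅; union {s, u, v, w, x}; ε-closure = {s, t, u, v, w, x}.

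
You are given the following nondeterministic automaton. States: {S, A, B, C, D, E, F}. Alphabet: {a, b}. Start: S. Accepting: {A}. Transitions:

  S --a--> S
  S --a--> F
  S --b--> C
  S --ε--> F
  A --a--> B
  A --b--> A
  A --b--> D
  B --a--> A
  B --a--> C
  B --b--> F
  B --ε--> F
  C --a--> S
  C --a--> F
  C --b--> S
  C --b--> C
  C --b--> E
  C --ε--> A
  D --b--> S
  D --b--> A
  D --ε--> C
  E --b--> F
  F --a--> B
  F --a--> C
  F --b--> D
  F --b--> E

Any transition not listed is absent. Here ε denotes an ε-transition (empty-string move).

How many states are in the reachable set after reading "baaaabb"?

Start: ε-closure({S}) = {S, F}.
Read 'b': {S, F} → {A, C, D, E}.
Read 'a': {A, C, D, E} → {S, B, F}.
Read 'a': {S, B, F} → {S, A, B, C, F}.
Read 'a': {S, A, B, C, F} → {S, A, B, C, F}.
Read 'a': {S, A, B, C, F} → {S, A, B, C, F}.
Read 'b': {S, A, B, C, F} → {S, A, C, D, E, F}.
Read 'b': {S, A, C, D, E, F} → {S, A, C, D, E, F}.
That set has 6 states.

6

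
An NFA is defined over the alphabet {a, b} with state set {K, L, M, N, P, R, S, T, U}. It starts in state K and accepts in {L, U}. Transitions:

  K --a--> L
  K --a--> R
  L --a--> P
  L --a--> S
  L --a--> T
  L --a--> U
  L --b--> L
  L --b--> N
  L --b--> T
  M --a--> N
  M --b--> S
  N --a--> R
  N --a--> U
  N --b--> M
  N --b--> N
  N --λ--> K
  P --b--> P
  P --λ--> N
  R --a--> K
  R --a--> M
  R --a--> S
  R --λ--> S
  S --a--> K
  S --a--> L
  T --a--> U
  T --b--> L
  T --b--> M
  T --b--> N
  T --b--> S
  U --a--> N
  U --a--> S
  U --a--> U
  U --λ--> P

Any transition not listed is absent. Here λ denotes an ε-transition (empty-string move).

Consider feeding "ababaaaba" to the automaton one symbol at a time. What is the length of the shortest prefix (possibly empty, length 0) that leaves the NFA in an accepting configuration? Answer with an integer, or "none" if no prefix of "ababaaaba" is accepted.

1

Start in {K}.
Read 'a': K→{L, R}; union {L, R}; ε-closure = {L, R, S}.
None of the earlier sets intersect F, but {L, R, S} does.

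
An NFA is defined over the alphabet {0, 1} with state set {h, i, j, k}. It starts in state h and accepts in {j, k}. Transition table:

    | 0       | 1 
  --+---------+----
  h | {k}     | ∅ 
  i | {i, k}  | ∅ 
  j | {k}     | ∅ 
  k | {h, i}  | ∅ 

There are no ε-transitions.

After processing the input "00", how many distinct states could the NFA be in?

2

Start in {h}.
Read '0': h→{k}; now {k}.
Read '0': k→{h, i}; now {h, i}.
That set has 2 states.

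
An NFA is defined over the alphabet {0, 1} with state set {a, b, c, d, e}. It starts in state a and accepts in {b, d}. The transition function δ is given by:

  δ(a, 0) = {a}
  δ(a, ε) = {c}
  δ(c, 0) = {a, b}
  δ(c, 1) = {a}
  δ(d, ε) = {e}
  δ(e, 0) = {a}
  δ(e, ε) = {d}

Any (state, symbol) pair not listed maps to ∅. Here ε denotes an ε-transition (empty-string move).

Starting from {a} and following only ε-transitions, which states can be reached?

{a, c}

Begin with {a}.
ε-move a → c; add c.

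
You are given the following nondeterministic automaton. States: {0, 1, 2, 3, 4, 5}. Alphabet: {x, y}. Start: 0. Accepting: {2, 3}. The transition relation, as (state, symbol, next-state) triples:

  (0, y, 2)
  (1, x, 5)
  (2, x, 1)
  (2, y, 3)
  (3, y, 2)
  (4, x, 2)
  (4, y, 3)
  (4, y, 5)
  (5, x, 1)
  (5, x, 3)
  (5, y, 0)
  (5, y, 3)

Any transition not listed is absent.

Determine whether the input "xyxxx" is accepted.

Start in {0}.
Read 'x': {0} → ∅.
The set is empty and remains empty for the remaining 4 symbols.
The final set ∅ contains no accepting state.

No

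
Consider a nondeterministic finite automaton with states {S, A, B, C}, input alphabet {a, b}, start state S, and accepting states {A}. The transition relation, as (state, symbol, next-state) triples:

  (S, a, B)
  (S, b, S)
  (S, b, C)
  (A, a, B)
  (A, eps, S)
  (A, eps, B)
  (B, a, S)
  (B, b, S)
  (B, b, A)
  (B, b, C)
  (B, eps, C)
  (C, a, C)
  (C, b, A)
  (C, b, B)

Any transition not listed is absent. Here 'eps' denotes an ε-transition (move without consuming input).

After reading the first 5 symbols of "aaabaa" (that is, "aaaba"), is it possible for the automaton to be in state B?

Yes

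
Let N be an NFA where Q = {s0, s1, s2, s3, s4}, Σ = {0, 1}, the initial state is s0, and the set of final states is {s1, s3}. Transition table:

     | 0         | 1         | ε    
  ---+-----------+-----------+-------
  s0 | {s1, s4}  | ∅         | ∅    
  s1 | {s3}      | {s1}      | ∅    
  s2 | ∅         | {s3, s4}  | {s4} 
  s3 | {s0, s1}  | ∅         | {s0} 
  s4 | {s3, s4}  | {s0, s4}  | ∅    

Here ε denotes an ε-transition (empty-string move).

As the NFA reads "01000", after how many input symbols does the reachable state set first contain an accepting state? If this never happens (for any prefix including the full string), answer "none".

1

Start in {s0}.
Read '0': {s0} → {s1, s4}.
None of the earlier sets intersect F, but {s1, s4} does.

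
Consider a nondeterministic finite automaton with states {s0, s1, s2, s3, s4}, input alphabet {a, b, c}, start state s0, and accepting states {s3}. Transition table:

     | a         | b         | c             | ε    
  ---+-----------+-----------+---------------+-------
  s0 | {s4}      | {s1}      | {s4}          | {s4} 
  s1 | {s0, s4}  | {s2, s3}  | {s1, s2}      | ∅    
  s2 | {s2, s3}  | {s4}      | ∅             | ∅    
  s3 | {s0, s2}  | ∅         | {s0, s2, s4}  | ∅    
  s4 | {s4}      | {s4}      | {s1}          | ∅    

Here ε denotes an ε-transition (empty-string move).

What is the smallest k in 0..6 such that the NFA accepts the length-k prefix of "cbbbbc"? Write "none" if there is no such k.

Start: ε-closure({s0}) = {s0, s4}.
Read 'c': s0→{s4}, s4→{s1}; now {s1, s4}.
Read 'b': s1→{s2, s3}, s4→{s4}; now {s2, s3, s4}.
None of the earlier sets intersect F, but {s2, s3, s4} does.

2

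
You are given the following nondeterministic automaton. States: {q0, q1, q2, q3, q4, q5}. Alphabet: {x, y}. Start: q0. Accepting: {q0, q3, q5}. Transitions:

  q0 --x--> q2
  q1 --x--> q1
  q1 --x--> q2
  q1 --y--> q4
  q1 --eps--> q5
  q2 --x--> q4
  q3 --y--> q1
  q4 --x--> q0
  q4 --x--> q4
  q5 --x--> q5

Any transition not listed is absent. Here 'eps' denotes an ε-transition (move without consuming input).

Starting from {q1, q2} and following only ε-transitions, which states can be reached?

{q1, q2, q5}

Begin with {q1, q2}.
ε-move q1 → q5; add q5.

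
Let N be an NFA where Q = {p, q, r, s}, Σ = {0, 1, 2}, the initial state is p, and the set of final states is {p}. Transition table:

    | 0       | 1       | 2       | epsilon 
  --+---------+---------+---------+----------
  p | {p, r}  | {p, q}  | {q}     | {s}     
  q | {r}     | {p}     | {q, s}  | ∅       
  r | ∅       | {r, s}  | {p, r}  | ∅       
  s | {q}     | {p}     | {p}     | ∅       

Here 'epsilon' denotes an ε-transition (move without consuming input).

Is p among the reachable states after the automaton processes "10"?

Start: ε-closure({p}) = {p, s}.
Read '1': p→{p, q}, s→{p}; union {p, q}; ε-closure = {p, q, s}.
Read '0': p→{p, r}, q→{r}, s→{q}; union {p, q, r}; ε-closure = {p, q, r, s}.
State p is in {p, q, r, s}.

Yes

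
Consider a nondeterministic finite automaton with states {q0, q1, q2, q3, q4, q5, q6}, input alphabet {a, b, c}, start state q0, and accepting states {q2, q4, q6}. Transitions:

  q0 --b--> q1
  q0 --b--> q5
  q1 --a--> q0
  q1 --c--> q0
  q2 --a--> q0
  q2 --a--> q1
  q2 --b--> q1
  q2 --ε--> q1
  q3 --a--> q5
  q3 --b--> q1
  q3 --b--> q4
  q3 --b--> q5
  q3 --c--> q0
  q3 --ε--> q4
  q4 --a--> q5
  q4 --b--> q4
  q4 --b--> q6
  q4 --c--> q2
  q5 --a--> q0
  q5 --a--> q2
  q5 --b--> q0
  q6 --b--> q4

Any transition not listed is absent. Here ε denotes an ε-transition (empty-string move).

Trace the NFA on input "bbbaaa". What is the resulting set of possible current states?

{q0}

Start in {q0}.
Read 'b': q0→{q1, q5}; now {q1, q5}.
Read 'b': q1→∅, q5→{q0}; now {q0}.
Read 'b': q0→{q1, q5}; now {q1, q5}.
Read 'a': q1→{q0}, q5→{q0, q2}; union {q0, q2}; ε-closure = {q0, q1, q2}.
Read 'a': q0→∅, q1→{q0}, q2→{q0, q1}; now {q0, q1}.
Read 'a': q0→∅, q1→{q0}; now {q0}.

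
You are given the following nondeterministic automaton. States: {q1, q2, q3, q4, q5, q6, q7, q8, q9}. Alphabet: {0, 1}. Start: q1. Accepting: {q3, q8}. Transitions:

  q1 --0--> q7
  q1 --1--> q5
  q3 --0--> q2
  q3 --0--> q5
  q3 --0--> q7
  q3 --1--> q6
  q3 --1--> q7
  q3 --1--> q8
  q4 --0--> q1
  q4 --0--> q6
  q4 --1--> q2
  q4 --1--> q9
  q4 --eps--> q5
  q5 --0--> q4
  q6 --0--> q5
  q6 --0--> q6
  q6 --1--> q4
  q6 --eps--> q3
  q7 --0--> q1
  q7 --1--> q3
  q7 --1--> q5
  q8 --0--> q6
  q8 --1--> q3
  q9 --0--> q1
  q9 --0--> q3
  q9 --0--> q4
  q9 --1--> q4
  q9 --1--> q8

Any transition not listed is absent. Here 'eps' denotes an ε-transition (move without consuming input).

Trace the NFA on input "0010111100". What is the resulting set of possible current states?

Start in {q1}.
Read '0': q1→{q7}; now {q7}.
Read '0': q7→{q1}; now {q1}.
Read '1': q1→{q5}; now {q5}.
Read '0': q5→{q4}; union {q4}; ε-closure = {q4, q5}.
Read '1': q4→{q2, q9}, q5→∅; now {q2, q9}.
Read '1': q2→∅, q9→{q4, q8}; union {q4, q8}; ε-closure = {q4, q5, q8}.
Read '1': q4→{q2, q9}, q5→∅, q8→{q3}; now {q2, q3, q9}.
Read '1': q2→∅, q3→{q6, q7, q8}, q9→{q4, q8}; union {q4, q6, q7, q8}; ε-closure = {q3, q4, q5, q6, q7, q8}.
Read '0': q3→{q2, q5, q7}, q4→{q1, q6}, q5→{q4}, q6→{q5, q6}, q7→{q1}, q8→{q6}; union {q1, q2, q4, q5, q6, q7}; ε-closure = {q1, q2, q3, q4, q5, q6, q7}.
Read '0': q1→{q7}, q2→∅, q3→{q2, q5, q7}, q4→{q1, q6}, q5→{q4}, q6→{q5, q6}, q7→{q1}; union {q1, q2, q4, q5, q6, q7}; ε-closure = {q1, q2, q3, q4, q5, q6, q7}.

{q1, q2, q3, q4, q5, q6, q7}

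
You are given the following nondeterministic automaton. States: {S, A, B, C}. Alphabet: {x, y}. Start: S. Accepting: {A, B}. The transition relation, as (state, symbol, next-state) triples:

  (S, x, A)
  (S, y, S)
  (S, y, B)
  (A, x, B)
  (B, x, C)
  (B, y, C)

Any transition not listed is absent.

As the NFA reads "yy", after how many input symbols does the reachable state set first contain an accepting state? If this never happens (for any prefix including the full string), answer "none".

1

Start in {S}.
Read 'y': {S} → {S, B}.
None of the earlier sets intersect F, but {S, B} does.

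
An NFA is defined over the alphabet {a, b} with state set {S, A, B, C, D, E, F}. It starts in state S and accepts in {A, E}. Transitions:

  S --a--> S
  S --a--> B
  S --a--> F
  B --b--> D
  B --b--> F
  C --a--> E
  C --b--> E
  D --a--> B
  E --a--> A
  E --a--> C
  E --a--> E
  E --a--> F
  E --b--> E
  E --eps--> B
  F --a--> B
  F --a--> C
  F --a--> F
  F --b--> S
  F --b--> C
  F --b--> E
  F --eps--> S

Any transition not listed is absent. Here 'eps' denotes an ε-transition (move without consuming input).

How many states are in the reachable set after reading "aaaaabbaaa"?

Start in {S}.
Read 'a': S→{S, B, F}; now {S, B, F}.
Read 'a': S→{S, B, F}, B→∅, F→{B, C, F}; now {S, B, C, F}.
Read 'a': S→{S, B, F}, B→∅, C→{E}, F→{B, C, F}; now {S, B, C, E, F}.
Read 'a': S→{S, B, F}, B→∅, C→{E}, E→{A, C, E, F}, F→{B, C, F}; now {S, A, B, C, E, F}.
Read 'a': S→{S, B, F}, A→∅, B→∅, C→{E}, E→{A, C, E, F}, F→{B, C, F}; now {S, A, B, C, E, F}.
Read 'b': S→∅, A→∅, B→{D, F}, C→{E}, E→{E}, F→{S, C, E}; union {S, C, D, E, F}; ε-closure = {S, B, C, D, E, F}.
Read 'b': S→∅, B→{D, F}, C→{E}, D→∅, E→{E}, F→{S, C, E}; union {S, C, D, E, F}; ε-closure = {S, B, C, D, E, F}.
Read 'a': S→{S, B, F}, B→∅, C→{E}, D→{B}, E→{A, C, E, F}, F→{B, C, F}; now {S, A, B, C, E, F}.
Read 'a': S→{S, B, F}, A→∅, B→∅, C→{E}, E→{A, C, E, F}, F→{B, C, F}; now {S, A, B, C, E, F}.
Read 'a': S→{S, B, F}, A→∅, B→∅, C→{E}, E→{A, C, E, F}, F→{B, C, F}; now {S, A, B, C, E, F}.
That set has 6 states.

6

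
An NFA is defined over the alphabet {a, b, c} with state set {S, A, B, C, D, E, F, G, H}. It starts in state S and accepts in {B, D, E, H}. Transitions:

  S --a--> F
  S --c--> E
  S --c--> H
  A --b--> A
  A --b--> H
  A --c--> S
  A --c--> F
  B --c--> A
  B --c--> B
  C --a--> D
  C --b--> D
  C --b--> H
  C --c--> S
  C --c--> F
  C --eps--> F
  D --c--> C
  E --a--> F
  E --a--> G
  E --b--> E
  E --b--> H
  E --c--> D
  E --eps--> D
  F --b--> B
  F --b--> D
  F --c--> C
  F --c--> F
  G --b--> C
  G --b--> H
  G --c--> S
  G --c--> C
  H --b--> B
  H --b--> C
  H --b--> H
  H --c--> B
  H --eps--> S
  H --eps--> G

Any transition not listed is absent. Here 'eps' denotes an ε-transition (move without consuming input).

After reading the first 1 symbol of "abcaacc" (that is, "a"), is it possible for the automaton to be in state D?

No

Start in {S}.
Read 'a': S→{F}; now {F}.
State D is not in {F}.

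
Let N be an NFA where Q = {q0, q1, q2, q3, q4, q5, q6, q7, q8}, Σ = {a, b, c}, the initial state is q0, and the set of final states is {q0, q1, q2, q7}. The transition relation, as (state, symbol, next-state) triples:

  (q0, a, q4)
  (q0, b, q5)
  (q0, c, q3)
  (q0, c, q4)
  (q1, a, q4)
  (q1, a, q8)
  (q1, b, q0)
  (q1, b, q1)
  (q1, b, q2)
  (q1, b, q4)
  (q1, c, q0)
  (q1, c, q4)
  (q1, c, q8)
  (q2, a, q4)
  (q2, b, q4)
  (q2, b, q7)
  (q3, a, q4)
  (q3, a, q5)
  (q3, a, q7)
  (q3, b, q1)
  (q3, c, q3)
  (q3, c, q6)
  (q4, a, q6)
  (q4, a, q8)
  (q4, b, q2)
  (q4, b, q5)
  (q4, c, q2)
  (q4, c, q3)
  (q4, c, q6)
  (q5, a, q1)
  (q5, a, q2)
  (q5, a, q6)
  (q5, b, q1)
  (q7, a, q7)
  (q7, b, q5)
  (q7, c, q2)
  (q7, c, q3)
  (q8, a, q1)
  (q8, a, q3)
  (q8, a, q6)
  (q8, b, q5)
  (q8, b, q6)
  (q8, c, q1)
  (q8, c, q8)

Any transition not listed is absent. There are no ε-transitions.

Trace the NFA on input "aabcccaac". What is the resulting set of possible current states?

Start in {q0}.
Read 'a': q0→{q4}; now {q4}.
Read 'a': q4→{q6, q8}; now {q6, q8}.
Read 'b': q6→∅, q8→{q5, q6}; now {q5, q6}.
Read 'c': q5→∅, q6→∅; now ∅.
The set is empty and remains empty for the remaining 5 symbols.

∅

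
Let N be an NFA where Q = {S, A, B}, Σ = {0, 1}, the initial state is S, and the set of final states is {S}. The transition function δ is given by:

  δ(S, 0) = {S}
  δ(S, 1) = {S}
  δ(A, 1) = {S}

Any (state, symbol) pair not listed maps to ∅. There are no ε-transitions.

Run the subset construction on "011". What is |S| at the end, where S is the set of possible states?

1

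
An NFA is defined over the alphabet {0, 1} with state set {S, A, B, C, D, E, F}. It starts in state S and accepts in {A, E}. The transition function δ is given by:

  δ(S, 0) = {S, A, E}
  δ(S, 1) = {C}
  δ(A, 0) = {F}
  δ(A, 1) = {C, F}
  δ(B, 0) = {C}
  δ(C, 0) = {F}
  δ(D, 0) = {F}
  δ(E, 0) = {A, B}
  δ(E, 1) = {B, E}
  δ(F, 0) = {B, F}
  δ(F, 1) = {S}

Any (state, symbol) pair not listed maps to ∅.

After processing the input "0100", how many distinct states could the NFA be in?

3

Start in {S}.
Read '0': {S} → {S, A, E}.
Read '1': {S, A, E} → {B, C, E, F}.
Read '0': {B, C, E, F} → {A, B, C, F}.
Read '0': {A, B, C, F} → {B, C, F}.
That set has 3 states.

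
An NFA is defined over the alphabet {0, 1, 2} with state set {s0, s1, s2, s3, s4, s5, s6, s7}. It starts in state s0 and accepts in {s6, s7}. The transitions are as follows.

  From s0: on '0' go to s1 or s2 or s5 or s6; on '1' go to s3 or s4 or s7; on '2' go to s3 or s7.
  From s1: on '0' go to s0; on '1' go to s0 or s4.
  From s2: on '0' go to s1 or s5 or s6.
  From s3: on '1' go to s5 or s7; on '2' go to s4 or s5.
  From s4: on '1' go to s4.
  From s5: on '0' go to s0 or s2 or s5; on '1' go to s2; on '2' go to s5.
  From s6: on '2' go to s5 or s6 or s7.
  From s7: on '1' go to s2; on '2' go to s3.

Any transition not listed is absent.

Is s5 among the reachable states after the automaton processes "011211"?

No

Start in {s0}.
Read '0': s0→{s1, s2, s5, s6}; now {s1, s2, s5, s6}.
Read '1': s1→{s0, s4}, s2→∅, s5→{s2}, s6→∅; now {s0, s2, s4}.
Read '1': s0→{s3, s4, s7}, s2→∅, s4→{s4}; now {s3, s4, s7}.
Read '2': s3→{s4, s5}, s4→∅, s7→{s3}; now {s3, s4, s5}.
Read '1': s3→{s5, s7}, s4→{s4}, s5→{s2}; now {s2, s4, s5, s7}.
Read '1': s2→∅, s4→{s4}, s5→{s2}, s7→{s2}; now {s2, s4}.
State s5 is not in {s2, s4}.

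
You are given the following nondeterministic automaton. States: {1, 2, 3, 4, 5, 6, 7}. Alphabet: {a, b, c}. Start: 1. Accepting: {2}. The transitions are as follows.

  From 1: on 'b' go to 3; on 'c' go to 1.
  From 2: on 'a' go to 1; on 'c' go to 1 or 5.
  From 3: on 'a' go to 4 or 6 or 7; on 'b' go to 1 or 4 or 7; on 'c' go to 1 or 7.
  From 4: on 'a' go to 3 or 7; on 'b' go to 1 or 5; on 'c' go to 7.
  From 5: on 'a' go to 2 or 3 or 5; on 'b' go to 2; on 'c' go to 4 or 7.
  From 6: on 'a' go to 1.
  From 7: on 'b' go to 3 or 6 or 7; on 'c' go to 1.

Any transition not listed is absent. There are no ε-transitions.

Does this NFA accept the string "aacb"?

No

Start in {1}.
Read 'a': {1} → ∅.
The set is empty and remains empty for the remaining 3 symbols.
The final set ∅ contains no accepting state.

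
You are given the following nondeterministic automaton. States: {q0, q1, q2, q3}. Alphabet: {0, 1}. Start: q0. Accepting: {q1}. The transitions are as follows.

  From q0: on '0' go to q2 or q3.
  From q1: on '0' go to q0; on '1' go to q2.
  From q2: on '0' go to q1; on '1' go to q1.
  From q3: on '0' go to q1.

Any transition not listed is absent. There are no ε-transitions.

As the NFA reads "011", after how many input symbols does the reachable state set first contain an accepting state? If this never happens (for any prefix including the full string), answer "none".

2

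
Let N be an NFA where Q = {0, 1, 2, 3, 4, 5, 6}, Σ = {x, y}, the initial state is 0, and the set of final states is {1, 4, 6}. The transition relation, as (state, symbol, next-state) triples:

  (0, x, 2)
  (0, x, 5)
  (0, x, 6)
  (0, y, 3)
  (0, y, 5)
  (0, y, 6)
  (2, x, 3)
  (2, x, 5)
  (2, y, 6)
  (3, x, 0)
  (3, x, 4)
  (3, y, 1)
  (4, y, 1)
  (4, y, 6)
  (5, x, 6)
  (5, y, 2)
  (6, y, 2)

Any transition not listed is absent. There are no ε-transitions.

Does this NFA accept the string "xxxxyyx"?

No

Start in {0}.
Read 'x': 0→{2, 5, 6}; now {2, 5, 6}.
Read 'x': 2→{3, 5}, 5→{6}, 6→∅; now {3, 5, 6}.
Read 'x': 3→{0, 4}, 5→{6}, 6→∅; now {0, 4, 6}.
Read 'x': 0→{2, 5, 6}, 4→∅, 6→∅; now {2, 5, 6}.
Read 'y': 2→{6}, 5→{2}, 6→{2}; now {2, 6}.
Read 'y': 2→{6}, 6→{2}; now {2, 6}.
Read 'x': 2→{3, 5}, 6→∅; now {3, 5}.
The final set {3, 5} contains no accepting state.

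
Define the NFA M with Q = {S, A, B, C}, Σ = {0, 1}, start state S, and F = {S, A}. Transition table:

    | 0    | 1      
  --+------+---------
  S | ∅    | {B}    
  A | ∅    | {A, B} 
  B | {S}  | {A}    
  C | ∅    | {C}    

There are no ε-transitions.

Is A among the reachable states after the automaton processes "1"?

No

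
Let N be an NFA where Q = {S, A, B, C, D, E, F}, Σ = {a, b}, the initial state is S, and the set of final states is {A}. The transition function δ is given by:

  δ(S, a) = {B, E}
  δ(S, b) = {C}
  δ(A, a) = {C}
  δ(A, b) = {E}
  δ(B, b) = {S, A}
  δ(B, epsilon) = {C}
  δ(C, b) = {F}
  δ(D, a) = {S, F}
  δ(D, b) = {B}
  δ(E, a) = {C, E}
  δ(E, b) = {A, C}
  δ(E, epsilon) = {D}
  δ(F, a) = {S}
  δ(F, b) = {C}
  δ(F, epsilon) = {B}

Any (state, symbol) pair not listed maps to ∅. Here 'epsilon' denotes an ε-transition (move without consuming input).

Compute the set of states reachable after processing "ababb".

{S, A, B, C, D, E, F}

Start in {S}.
Read 'a': {S} → {B, C, D, E}.
Read 'b': {B, C, D, E} → {S, A, B, C, F}.
Read 'a': {S, A, B, C, F} → {S, B, C, D, E}.
Read 'b': {S, B, C, D, E} → {S, A, B, C, F}.
Read 'b': {S, A, B, C, F} → {S, A, B, C, D, E, F}.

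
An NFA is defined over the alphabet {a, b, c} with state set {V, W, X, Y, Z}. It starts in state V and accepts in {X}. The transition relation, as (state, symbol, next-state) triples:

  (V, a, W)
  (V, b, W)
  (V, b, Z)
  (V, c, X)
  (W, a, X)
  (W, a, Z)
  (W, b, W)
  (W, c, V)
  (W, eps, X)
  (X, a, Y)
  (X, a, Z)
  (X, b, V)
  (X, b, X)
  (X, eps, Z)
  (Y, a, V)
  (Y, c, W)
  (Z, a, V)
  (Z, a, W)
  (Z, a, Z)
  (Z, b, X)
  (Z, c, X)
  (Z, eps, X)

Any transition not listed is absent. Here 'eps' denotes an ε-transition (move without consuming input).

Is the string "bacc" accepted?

Start in {V}.
Read 'b': V→{W, Z}; union {W, Z}; ε-closure = {W, X, Z}.
Read 'a': W→{X, Z}, X→{Y, Z}, Z→{V, W, Z}; now {V, W, X, Y, Z}.
Read 'c': V→{X}, W→{V}, X→∅, Y→{W}, Z→{X}; union {V, W, X}; ε-closure = {V, W, X, Z}.
Read 'c': V→{X}, W→{V}, X→∅, Z→{X}; union {V, X}; ε-closure = {V, X, Z}.
The final set {V, X, Z} contains the accepting state X.

Yes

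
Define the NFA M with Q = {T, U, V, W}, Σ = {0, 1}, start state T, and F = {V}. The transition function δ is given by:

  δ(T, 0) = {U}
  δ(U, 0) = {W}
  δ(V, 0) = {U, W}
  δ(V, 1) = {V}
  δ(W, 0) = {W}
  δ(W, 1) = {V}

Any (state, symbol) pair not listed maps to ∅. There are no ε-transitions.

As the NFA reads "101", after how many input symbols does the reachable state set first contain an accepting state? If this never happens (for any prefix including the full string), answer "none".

none

Start in {T}.
Read '1': {T} → ∅.
The set is empty and remains empty for the remaining 2 symbols.
No reachable set along the way intersects F.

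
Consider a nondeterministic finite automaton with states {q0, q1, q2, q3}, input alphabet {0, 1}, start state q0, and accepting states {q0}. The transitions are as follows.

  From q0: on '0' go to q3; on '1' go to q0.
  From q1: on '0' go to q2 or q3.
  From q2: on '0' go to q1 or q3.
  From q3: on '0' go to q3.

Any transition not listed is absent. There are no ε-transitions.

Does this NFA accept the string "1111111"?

Start in {q0}.
Read '1': {q0} → {q0}.
Read '1': {q0} → {q0}.
Read '1': {q0} → {q0}.
Read '1': {q0} → {q0}.
Read '1': {q0} → {q0}.
Read '1': {q0} → {q0}.
Read '1': {q0} → {q0}.
The final set {q0} contains the accepting state q0.

Yes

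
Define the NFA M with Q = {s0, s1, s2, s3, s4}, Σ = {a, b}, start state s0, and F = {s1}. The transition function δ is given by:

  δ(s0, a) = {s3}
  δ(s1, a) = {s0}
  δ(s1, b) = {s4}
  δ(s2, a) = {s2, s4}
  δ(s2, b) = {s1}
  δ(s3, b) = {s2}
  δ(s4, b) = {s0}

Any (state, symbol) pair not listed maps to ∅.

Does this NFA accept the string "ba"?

Start in {s0}.
Read 'b': {s0} → ∅.
The set is empty and remains empty for the remaining 1 symbol.
The final set ∅ contains no accepting state.

No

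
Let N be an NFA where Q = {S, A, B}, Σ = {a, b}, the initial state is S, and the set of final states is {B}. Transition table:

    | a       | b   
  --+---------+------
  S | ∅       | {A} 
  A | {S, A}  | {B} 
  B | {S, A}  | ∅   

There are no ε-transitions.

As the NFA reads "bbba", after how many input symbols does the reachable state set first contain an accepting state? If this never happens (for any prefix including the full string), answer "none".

2

Start in {S}.
Read 'b': {S} → {A}.
Read 'b': {A} → {B}.
None of the earlier sets intersect F, but {B} does.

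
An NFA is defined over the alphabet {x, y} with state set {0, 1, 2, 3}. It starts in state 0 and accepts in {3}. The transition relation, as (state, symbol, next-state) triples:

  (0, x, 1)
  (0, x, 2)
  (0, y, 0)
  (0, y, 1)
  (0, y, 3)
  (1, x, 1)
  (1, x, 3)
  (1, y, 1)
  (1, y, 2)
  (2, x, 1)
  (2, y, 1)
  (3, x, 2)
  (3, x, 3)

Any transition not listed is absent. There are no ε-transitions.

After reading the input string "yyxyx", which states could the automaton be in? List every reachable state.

{1, 3}

Start in {0}.
Read 'y': 0→{0, 1, 3}; now {0, 1, 3}.
Read 'y': 0→{0, 1, 3}, 1→{1, 2}, 3→∅; now {0, 1, 2, 3}.
Read 'x': 0→{1, 2}, 1→{1, 3}, 2→{1}, 3→{2, 3}; now {1, 2, 3}.
Read 'y': 1→{1, 2}, 2→{1}, 3→∅; now {1, 2}.
Read 'x': 1→{1, 3}, 2→{1}; now {1, 3}.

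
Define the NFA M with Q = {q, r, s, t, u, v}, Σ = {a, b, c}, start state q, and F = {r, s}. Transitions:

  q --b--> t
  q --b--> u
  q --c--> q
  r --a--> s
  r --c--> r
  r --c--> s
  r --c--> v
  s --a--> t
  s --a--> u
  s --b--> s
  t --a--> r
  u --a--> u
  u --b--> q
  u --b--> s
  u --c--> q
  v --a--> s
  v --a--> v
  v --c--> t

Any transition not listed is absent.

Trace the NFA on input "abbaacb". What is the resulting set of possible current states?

Start in {q}.
Read 'a': {q} → ∅.
The set is empty and remains empty for the remaining 6 symbols.

∅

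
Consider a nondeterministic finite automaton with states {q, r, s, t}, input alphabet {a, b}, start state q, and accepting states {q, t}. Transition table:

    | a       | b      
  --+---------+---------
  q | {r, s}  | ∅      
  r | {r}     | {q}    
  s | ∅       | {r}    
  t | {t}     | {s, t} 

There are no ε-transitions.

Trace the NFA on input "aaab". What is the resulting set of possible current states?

{q}

Start in {q}.
Read 'a': {q} → {r, s}.
Read 'a': {r, s} → {r}.
Read 'a': {r} → {r}.
Read 'b': {r} → {q}.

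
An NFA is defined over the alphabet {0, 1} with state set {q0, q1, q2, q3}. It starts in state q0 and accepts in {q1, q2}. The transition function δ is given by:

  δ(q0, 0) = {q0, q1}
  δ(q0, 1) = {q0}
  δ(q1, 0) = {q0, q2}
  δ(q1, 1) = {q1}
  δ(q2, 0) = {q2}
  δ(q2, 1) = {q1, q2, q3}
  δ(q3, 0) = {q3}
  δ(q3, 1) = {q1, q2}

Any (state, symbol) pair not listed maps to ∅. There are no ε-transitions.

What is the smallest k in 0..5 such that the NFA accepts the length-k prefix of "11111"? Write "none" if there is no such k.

none

Start in {q0}.
Read '1': q0→{q0}; now {q0}.
Read '1': q0→{q0}; now {q0}.
Read '1': q0→{q0}; now {q0}.
Read '1': q0→{q0}; now {q0}.
Read '1': q0→{q0}; now {q0}.
No reachable set along the way intersects F.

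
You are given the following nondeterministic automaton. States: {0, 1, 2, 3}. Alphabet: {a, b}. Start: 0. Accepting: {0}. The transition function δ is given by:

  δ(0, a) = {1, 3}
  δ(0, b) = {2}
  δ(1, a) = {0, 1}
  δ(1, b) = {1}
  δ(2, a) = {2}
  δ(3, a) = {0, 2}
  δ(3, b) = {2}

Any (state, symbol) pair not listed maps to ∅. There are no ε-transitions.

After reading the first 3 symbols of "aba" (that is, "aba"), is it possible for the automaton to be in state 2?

Start in {0}.
Read 'a': {0} → {1, 3}.
Read 'b': {1, 3} → {1, 2}.
Read 'a': {1, 2} → {0, 1, 2}.
State 2 is in {0, 1, 2}.

Yes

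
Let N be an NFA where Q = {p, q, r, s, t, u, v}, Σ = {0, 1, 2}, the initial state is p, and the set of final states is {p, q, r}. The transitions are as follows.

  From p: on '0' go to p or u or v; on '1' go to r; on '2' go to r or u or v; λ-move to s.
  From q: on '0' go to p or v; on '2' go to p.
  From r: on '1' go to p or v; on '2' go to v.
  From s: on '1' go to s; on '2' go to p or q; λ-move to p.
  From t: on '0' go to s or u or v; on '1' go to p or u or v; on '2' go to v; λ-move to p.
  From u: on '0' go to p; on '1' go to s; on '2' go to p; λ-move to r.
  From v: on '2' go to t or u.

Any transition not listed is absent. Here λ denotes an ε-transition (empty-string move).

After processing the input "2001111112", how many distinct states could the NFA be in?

7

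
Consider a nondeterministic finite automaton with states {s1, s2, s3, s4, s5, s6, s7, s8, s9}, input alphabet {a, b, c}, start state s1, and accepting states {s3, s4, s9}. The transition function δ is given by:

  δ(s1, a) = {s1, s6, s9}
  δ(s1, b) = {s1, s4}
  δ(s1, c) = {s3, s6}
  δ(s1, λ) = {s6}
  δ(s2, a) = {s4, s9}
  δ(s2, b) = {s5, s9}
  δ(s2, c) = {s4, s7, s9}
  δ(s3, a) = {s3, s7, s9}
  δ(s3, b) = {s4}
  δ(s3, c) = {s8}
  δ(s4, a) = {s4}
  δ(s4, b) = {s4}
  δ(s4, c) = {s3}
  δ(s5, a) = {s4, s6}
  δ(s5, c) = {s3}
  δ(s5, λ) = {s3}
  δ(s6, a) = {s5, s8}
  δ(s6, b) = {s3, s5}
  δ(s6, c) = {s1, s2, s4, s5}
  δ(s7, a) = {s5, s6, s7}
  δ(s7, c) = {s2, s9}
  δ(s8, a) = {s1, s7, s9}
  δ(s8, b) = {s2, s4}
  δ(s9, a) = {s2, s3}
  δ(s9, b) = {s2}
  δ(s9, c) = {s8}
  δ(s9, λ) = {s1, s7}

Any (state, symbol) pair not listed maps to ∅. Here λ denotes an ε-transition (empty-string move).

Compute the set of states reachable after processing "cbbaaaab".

{s1, s2, s3, s4, s5, s6, s7, s9}

Start: ε-closure({s1}) = {s1, s6}.
Read 'c': {s1, s6} → {s1, s2, s3, s4, s5, s6}.
Read 'b': {s1, s2, s3, s4, s5, s6} → {s1, s3, s4, s5, s6, s7, s9}.
Read 'b': {s1, s3, s4, s5, s6, s7, s9} → {s1, s2, s3, s4, s5, s6}.
Read 'a': {s1, s2, s3, s4, s5, s6} → {s1, s3, s4, s5, s6, s7, s8, s9}.
Read 'a': {s1, s3, s4, s5, s6, s7, s8, s9} → {s1, s2, s3, s4, s5, s6, s7, s8, s9}.
Read 'a': {s1, s2, s3, s4, s5, s6, s7, s8, s9} → {s1, s2, s3, s4, s5, s6, s7, s8, s9}.
Read 'a': {s1, s2, s3, s4, s5, s6, s7, s8, s9} → {s1, s2, s3, s4, s5, s6, s7, s8, s9}.
Read 'b': {s1, s2, s3, s4, s5, s6, s7, s8, s9} → {s1, s2, s3, s4, s5, s6, s7, s9}.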